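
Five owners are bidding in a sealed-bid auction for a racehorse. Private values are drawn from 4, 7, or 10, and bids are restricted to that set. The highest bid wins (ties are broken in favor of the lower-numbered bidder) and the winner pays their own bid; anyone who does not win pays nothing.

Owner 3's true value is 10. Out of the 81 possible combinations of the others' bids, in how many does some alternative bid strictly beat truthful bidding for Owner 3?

4

Others bid (4, 4, 4, 4): truth gives 0; bid 7 gives 3 > 0. Violating.
Others bid (4, 4, 4, 7): truth gives 0; bid 7 gives 3 > 0. Violating.
Others bid (4, 4, 7, 4): truth gives 0; bid 7 gives 3 > 0. Violating.
Others bid (4, 4, 7, 7): truth gives 0; bid 7 gives 3 > 0. Violating.
Others bid (4, 4, 4, 10): truth gives 0; no alternative beats it.
Others bid (4, 4, 7, 10): truth gives 0; no alternative beats it.
(Checking all 81 profiles: 4 have a profitable deviation, 77 do not.)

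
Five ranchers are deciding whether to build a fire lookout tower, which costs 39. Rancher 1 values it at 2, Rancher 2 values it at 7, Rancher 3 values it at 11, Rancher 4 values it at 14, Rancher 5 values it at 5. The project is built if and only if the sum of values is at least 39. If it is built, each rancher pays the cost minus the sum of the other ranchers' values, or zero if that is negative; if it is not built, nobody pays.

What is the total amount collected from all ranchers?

Total value 39 ≥ cost 39, so it is built.
Rancher 1: others sum to 37; max(0, 39 - 37) = 2.
Rancher 2: others sum to 32; max(0, 39 - 32) = 7.
Rancher 3: others sum to 28; max(0, 39 - 28) = 11.
Rancher 4: others sum to 25; max(0, 39 - 25) = 14.
Rancher 5: others sum to 34; max(0, 39 - 34) = 5.
Total collected = 2 + 7 + 11 + 14 + 5 = 39.

39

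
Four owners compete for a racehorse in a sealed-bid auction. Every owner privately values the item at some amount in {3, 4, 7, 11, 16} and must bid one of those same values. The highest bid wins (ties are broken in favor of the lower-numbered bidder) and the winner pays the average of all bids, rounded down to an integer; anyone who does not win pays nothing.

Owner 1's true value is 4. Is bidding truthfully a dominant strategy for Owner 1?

Check each profile of the others' bids and compare truth against every alternative bid.
Others bid (3, 3, 4): truth gives 1, best alternative gives 0.
Others bid (3, 4, 3): truth gives 1, best alternative gives 0.
Others bid (3, 4, 4): truth gives 1, best alternative gives 0.
Others bid (4, 3, 3): truth gives 1, best alternative gives 0.
Others bid (4, 3, 4): truth gives 1, best alternative gives 0.
Others bid (4, 4, 3): truth gives 1, best alternative gives 0.
(Remaining 119 profiles checked similarly; truth is weakly best in each.)
In every case the truthful bid is at least as good as any alternative, so it is a dominant strategy.

Yes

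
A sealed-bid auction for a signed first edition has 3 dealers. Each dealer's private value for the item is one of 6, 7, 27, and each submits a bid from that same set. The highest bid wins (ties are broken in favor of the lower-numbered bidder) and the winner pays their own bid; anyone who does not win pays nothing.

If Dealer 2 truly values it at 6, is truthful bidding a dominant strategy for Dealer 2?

Yes

Check each profile of the others' bids and compare truth against every alternative bid.
Others bid (6, 6): truth gives 0, best alternative gives -1.
Others bid (6, 7): truth gives 0, best alternative gives -1.
Others bid (6, 27): truth gives 0, best alternative gives 0.
Others bid (7, 6): truth gives 0, best alternative gives 0.
Others bid (7, 7): truth gives 0, best alternative gives 0.
Others bid (7, 27): truth gives 0, best alternative gives 0.
(Remaining 3 profiles checked similarly; truth is weakly best in each.)
In every case the truthful bid is at least as good as any alternative, so it is a dominant strategy.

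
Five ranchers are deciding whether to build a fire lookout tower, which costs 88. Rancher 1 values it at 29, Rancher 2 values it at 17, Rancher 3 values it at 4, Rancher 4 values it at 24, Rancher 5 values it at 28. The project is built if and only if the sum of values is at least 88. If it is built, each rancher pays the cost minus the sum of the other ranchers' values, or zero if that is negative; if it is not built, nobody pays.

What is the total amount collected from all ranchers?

Total value 102 ≥ cost 88, so it is built.
Rancher 1: others sum to 73; max(0, 88 - 73) = 15.
Rancher 2: others sum to 85; max(0, 88 - 85) = 3.
Rancher 3: others sum to 98; max(0, 88 - 98) = 0.
Rancher 4: others sum to 78; max(0, 88 - 78) = 10.
Rancher 5: others sum to 74; max(0, 88 - 74) = 14.
Total collected = 15 + 3 + 0 + 10 + 14 = 42.

42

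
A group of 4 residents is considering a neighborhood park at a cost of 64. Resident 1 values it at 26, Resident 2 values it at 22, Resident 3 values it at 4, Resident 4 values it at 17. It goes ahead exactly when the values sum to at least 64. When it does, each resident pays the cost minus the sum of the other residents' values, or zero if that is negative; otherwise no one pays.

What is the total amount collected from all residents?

Total value 69 ≥ cost 64, so it is built.
Resident 1: others sum to 43; max(0, 64 - 43) = 21.
Resident 2: others sum to 47; max(0, 64 - 47) = 17.
Resident 3: others sum to 65; max(0, 64 - 65) = 0.
Resident 4: others sum to 52; max(0, 64 - 52) = 12.
Total collected = 21 + 17 + 0 + 12 = 50.

50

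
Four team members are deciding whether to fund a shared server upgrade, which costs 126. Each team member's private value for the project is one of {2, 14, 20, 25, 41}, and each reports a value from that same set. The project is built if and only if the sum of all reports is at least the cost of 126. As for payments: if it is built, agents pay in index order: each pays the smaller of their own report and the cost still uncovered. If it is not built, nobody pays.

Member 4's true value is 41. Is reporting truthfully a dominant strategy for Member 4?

Yes

Check each profile of the others' reports and compare truth against every alternative report.
Others report (14, 41, 41): truth gives 11, best alternative gives 0.
Others report (41, 14, 41): truth gives 11, best alternative gives 0.
Others report (41, 41, 14): truth gives 11, best alternative gives 0.
Others report (25, 25, 41): truth gives 6, best alternative gives 0.
Others report (25, 41, 25): truth gives 6, best alternative gives 0.
Others report (41, 25, 25): truth gives 6, best alternative gives 0.
(Remaining 119 profiles checked similarly; truth is weakly best in each.)
In every case the truthful report is at least as good as any alternative, so it is a dominant strategy.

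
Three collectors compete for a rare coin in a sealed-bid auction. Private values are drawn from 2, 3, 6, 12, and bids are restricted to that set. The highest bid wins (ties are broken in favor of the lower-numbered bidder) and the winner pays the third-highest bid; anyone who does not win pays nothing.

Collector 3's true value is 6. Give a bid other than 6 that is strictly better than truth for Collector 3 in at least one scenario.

12

Suppose Collector 1 bids 2 and Collector 2 bids 6.
Bid 6: loses, pays 0, utility 0.
Bid 12: wins, pays 2, utility 6 - 2 = 4.
So bidding 12 beats truth here (4 > 0).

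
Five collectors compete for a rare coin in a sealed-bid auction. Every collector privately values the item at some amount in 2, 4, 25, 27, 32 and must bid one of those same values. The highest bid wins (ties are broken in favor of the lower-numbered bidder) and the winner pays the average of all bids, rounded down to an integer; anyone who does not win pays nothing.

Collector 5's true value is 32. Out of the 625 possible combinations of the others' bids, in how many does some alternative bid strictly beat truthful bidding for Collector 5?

81

Others bid (2, 2, 2, 2): truth gives 24; bid 4 gives 30 > 24. Violating.
Others bid (2, 2, 2, 4): truth gives 24; bid 25 gives 25 > 24. Violating.
Others bid (2, 2, 2, 25): truth gives 20; bid 27 gives 21 > 20. Violating.
Others bid (2, 2, 4, 2): truth gives 24; bid 25 gives 25 > 24. Violating.
Others bid (2, 2, 2, 27): truth gives 19; no alternative beats it.
Others bid (2, 2, 2, 32): truth gives 0; no alternative beats it.
(Checking all 625 profiles: 81 have a profitable deviation, 544 do not.)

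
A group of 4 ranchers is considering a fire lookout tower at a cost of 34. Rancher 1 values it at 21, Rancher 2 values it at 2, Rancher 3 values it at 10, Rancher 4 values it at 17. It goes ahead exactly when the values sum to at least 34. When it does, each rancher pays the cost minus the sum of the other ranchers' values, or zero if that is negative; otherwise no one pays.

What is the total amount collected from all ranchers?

6

Total value 50 ≥ cost 34, so it is built.
Rancher 1: others sum to 29; max(0, 34 - 29) = 5.
Rancher 2: others sum to 48; max(0, 34 - 48) = 0.
Rancher 3: others sum to 40; max(0, 34 - 40) = 0.
Rancher 4: others sum to 33; max(0, 34 - 33) = 1.
Total collected = 5 + 0 + 0 + 1 = 6.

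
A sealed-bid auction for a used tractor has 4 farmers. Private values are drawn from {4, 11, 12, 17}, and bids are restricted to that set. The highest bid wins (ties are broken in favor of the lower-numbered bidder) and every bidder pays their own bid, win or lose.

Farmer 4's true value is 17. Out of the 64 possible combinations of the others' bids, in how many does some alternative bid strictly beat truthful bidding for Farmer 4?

45

Others bid (4, 4, 4): truth gives 0; bid 11 gives 6 > 0. Violating.
Others bid (4, 4, 11): truth gives 0; bid 12 gives 5 > 0. Violating.
Others bid (4, 4, 17): truth gives -17; bid 4 gives -4 > -17. Violating.
Others bid (4, 11, 4): truth gives 0; bid 12 gives 5 > 0. Violating.
Others bid (4, 4, 12): truth gives 0; no alternative beats it.
Others bid (4, 11, 12): truth gives 0; no alternative beats it.
(Checking all 64 profiles: 45 have a profitable deviation, 19 do not.)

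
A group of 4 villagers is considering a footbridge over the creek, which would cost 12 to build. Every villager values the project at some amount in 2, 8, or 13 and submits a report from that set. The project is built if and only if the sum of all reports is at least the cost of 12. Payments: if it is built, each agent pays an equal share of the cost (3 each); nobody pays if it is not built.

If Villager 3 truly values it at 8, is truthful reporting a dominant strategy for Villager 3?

Check each profile of the others' reports and compare truth against every alternative report.
Others report (2, 2, 2): truth gives 5, best alternative gives 5.
Others report (2, 2, 8): truth gives 5, best alternative gives 5.
Others report (2, 2, 13): truth gives 5, best alternative gives 5.
Others report (2, 8, 2): truth gives 5, best alternative gives 5.
Others report (2, 8, 8): truth gives 5, best alternative gives 5.
Others report (2, 8, 13): truth gives 5, best alternative gives 5.
(Remaining 21 profiles checked similarly; truth is weakly best in each.)
In every case the truthful report is at least as good as any alternative, so it is a dominant strategy.

Yes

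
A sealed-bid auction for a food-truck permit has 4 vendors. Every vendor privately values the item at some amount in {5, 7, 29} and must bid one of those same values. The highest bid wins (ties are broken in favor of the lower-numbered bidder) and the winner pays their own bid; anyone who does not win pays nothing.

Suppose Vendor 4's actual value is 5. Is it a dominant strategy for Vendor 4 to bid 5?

Check each profile of the others' bids and compare truth against every alternative bid.
Others bid (5, 5, 5): truth gives 0, best alternative gives -2.
Others bid (5, 5, 7): truth gives 0, best alternative gives 0.
Others bid (5, 5, 29): truth gives 0, best alternative gives 0.
Others bid (5, 7, 5): truth gives 0, best alternative gives 0.
Others bid (5, 7, 7): truth gives 0, best alternative gives 0.
Others bid (5, 7, 29): truth gives 0, best alternative gives 0.
(Remaining 21 profiles checked similarly; truth is weakly best in each.)
In every case the truthful bid is at least as good as any alternative, so it is a dominant strategy.

Yes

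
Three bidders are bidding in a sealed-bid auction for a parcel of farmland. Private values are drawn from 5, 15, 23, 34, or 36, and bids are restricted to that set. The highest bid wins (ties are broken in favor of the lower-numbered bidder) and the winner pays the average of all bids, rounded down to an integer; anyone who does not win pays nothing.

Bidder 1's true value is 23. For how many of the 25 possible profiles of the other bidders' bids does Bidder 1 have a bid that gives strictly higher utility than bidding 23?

4

Others bid (5, 5): truth gives 12; bid 5 gives 18 > 12. Violating.
Others bid (5, 15): truth gives 9; bid 15 gives 12 > 9. Violating.
Others bid (15, 5): truth gives 9; bid 15 gives 12 > 9. Violating.
Others bid (15, 15): truth gives 6; bid 15 gives 8 > 6. Violating.
Others bid (5, 23): truth gives 6; no alternative beats it.
Others bid (5, 34): truth gives 0; no alternative beats it.
(Checking all 25 profiles: 4 have a profitable deviation, 21 do not.)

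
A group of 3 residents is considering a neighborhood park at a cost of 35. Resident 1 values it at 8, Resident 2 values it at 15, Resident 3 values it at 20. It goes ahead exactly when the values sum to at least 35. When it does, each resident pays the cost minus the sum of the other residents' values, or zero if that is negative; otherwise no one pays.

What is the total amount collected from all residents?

Total value 43 ≥ cost 35, so it is built.
Resident 1: others sum to 35; max(0, 35 - 35) = 0.
Resident 2: others sum to 28; max(0, 35 - 28) = 7.
Resident 3: others sum to 23; max(0, 35 - 23) = 12.
Total collected = 0 + 7 + 12 = 19.

19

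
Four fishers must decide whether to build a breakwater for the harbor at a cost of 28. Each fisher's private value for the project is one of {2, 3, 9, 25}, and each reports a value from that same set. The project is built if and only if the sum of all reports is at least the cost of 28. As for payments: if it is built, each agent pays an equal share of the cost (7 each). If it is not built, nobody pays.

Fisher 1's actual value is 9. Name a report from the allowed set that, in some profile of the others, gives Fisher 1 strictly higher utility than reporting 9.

25

Suppose Fisher 2 reports 2, Fisher 3 reports 2 and Fisher 4 reports 2.
Report 9: project not built, utility 0.
Report 25: project built, pays 7, utility 9 - 7 = 2.
So reporting 25 beats truth here (2 > 0).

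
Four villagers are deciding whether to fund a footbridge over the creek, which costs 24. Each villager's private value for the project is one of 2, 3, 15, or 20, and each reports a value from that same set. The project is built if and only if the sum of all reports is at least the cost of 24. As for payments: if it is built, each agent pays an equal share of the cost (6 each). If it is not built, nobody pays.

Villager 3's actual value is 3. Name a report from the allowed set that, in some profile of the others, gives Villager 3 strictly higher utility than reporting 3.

2

Suppose Villager 1 reports 3, Villager 2 reports 3 and Villager 4 reports 15.
Report 3: project built, pays 6, utility 3 - 6 = -3.
Report 2: project not built, utility 0.
So reporting 2 beats truth here (0 > -3).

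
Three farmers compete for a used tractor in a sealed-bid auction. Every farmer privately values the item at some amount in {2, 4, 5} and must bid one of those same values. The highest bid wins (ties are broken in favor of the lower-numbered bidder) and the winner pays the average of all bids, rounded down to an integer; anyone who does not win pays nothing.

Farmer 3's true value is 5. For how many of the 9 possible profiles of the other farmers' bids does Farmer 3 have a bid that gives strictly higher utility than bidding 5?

Others bid (2, 2): truth gives 2; bid 4 gives 3 > 2. Violating.
Others bid (2, 4): truth gives 2; no alternative beats it.
Others bid (2, 5): truth gives 0; no alternative beats it.
(Checking all 9 profiles: 1 has a profitable deviation, 8 do not.)

1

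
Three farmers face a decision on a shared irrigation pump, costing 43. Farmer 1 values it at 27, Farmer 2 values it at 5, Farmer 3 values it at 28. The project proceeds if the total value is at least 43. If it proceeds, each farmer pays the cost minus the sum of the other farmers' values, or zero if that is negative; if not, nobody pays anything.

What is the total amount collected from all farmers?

Total value 60 ≥ cost 43, so it is built.
Farmer 1: others sum to 33; max(0, 43 - 33) = 10.
Farmer 2: others sum to 55; max(0, 43 - 55) = 0.
Farmer 3: others sum to 32; max(0, 43 - 32) = 11.
Total collected = 10 + 0 + 11 = 21.

21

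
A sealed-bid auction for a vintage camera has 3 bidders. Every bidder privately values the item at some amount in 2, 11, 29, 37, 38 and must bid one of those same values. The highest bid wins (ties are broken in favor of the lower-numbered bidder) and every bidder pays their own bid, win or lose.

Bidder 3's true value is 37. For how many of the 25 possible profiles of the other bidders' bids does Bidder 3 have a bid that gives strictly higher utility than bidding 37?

Others bid (2, 2): truth gives 0; bid 11 gives 26 > 0. Violating.
Others bid (2, 11): truth gives 0; bid 29 gives 8 > 0. Violating.
Others bid (2, 37): truth gives -37; bid 38 gives -1 > -37. Violating.
Others bid (2, 38): truth gives -37; bid 2 gives -2 > -37. Violating.
Others bid (2, 29): truth gives 0; no alternative beats it.
Others bid (11, 29): truth gives 0; no alternative beats it.
(Checking all 25 profiles: 20 have a profitable deviation, 5 do not.)

20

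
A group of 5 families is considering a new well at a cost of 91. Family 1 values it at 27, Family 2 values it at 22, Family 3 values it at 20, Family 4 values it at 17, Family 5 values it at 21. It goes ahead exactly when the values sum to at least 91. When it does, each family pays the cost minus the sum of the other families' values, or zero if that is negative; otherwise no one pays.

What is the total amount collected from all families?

27

Total value 107 ≥ cost 91, so it is built.
Family 1: others sum to 80; max(0, 91 - 80) = 11.
Family 2: others sum to 85; max(0, 91 - 85) = 6.
Family 3: others sum to 87; max(0, 91 - 87) = 4.
Family 4: others sum to 90; max(0, 91 - 90) = 1.
Family 5: others sum to 86; max(0, 91 - 86) = 5.
Total collected = 11 + 6 + 4 + 1 + 5 = 27.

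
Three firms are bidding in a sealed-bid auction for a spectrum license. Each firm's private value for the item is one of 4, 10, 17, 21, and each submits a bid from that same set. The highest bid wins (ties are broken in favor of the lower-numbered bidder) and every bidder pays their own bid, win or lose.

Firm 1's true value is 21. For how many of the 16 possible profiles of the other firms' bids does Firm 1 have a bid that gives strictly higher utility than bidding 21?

Others bid (4, 4): truth gives 0; bid 4 gives 17 > 0. Violating.
Others bid (4, 10): truth gives 0; bid 10 gives 11 > 0. Violating.
Others bid (4, 17): truth gives 0; bid 17 gives 4 > 0. Violating.
Others bid (10, 4): truth gives 0; bid 10 gives 11 > 0. Violating.
Others bid (4, 21): truth gives 0; no alternative beats it.
Others bid (10, 21): truth gives 0; no alternative beats it.
(Checking all 16 profiles: 9 have a profitable deviation, 7 do not.)

9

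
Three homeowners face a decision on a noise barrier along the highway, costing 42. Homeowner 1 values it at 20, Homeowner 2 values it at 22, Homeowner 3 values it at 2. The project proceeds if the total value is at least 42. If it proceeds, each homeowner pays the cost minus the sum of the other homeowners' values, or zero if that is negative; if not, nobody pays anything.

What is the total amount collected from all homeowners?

Total value 44 ≥ cost 42, so it is built.
Homeowner 1: others sum to 24; max(0, 42 - 24) = 18.
Homeowner 2: others sum to 22; max(0, 42 - 22) = 20.
Homeowner 3: others sum to 42; max(0, 42 - 42) = 0.
Total collected = 18 + 20 + 0 = 38.

38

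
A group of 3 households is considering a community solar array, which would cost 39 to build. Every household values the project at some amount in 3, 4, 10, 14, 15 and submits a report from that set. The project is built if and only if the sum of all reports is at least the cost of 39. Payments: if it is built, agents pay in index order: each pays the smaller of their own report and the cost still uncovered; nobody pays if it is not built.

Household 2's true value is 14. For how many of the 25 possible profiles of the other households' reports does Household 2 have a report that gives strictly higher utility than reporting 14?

Others report (14, 15): truth gives 0; report 10 gives 4 > 0. Violating.
Others report (15, 14): truth gives 0; report 10 gives 4 > 0. Violating.
Others report (15, 15): truth gives 0; report 10 gives 4 > 0. Violating.
Others report (3, 3): truth gives 0; no alternative beats it.
Others report (3, 4): truth gives 0; no alternative beats it.
(Checking all 25 profiles: 3 have a profitable deviation, 22 do not.)

3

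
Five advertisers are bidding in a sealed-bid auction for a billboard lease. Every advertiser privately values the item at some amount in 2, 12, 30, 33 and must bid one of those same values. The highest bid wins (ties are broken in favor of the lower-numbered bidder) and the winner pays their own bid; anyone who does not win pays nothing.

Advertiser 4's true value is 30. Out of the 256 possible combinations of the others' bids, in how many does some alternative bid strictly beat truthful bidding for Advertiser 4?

Others bid (2, 2, 2, 2): truth gives 0; bid 12 gives 18 > 0. Violating.
Others bid (2, 2, 2, 12): truth gives 0; bid 12 gives 18 > 0. Violating.
Others bid (2, 2, 2, 30): truth gives 0; no alternative beats it.
Others bid (2, 2, 2, 33): truth gives 0; no alternative beats it.
(Checking all 256 profiles: 2 have a profitable deviation, 254 do not.)

2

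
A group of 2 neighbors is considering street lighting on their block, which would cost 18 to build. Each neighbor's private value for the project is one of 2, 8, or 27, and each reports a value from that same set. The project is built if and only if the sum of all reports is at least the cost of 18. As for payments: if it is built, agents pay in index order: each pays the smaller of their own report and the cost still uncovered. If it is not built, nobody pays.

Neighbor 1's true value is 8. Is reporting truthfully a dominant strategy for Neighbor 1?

Consider the case where Neighbor 2 reports 27.
Truthful report 8: project built, pays 8, utility 8 - 8 = 0.
Report 2 instead: project built, pays 2, utility 8 - 2 = 6.
Since 6 > 0, reporting 2 is strictly better here, so truthful reporting is not dominant.

No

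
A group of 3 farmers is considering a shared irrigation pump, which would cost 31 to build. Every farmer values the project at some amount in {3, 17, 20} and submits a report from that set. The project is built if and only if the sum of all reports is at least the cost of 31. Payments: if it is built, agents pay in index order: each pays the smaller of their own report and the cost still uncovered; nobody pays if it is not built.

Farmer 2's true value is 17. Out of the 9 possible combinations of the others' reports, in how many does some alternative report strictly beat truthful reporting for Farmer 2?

Others report (17, 17): truth gives 3; report 3 gives 14 > 3. Violating.
Others report (17, 20): truth gives 3; report 3 gives 14 > 3. Violating.
Others report (20, 17): truth gives 6; report 3 gives 14 > 6. Violating.
Others report (20, 20): truth gives 6; report 3 gives 14 > 6. Violating.
Others report (3, 3): truth gives 0; no alternative beats it.
Others report (3, 17): truth gives 0; no alternative beats it.
(Checking all 9 profiles: 4 have a profitable deviation, 5 do not.)

4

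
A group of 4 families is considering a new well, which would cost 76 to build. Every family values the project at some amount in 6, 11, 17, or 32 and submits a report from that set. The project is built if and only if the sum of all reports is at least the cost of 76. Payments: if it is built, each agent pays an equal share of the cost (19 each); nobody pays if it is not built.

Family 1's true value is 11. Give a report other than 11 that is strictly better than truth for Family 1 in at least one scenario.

6

Suppose Family 2 reports 17, Family 3 reports 17 and Family 4 reports 32.
Report 11: project built, pays 19, utility 11 - 19 = -8.
Report 6: project not built, utility 0.
So reporting 6 beats truth here (0 > -8).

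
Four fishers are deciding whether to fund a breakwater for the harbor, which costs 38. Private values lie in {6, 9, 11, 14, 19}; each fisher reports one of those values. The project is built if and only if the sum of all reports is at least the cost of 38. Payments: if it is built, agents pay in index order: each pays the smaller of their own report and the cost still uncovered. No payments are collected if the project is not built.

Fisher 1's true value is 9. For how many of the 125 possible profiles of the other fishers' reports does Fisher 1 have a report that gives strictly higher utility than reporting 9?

Others report (6, 9, 19): truth gives 0; report 6 gives 3 > 0. Violating.
Others report (6, 11, 19): truth gives 0; report 6 gives 3 > 0. Violating.
Others report (6, 14, 14): truth gives 0; report 6 gives 3 > 0. Violating.
Others report (6, 14, 19): truth gives 0; report 6 gives 3 > 0. Violating.
Others report (6, 6, 6): truth gives 0; no alternative beats it.
Others report (6, 6, 9): truth gives 0; no alternative beats it.
(Checking all 125 profiles: 81 have a profitable deviation, 44 do not.)

81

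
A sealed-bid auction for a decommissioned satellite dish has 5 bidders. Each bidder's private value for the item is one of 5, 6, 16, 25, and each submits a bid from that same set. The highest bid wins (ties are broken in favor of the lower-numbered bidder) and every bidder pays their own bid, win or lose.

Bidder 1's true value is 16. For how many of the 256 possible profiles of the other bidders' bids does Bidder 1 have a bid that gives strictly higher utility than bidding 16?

191

Others bid (5, 5, 5, 5): truth gives 0; bid 5 gives 11 > 0. Violating.
Others bid (5, 5, 5, 6): truth gives 0; bid 6 gives 10 > 0. Violating.
Others bid (5, 5, 5, 25): truth gives -16; bid 5 gives -5 > -16. Violating.
Others bid (5, 5, 6, 5): truth gives 0; bid 6 gives 10 > 0. Violating.
Others bid (5, 5, 5, 16): truth gives 0; no alternative beats it.
Others bid (5, 5, 6, 16): truth gives 0; no alternative beats it.
(Checking all 256 profiles: 191 have a profitable deviation, 65 do not.)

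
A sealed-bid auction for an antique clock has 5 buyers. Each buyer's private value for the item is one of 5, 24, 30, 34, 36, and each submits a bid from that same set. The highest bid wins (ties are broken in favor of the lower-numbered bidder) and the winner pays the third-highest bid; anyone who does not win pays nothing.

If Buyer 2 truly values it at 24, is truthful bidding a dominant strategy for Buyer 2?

No

Consider the case where Buyer 1 bids 5, Buyer 3 bids 5, Buyer 4 bids 5 and Buyer 5 bids 30.
Truthful bid 24: loses, pays 0, utility 0.
Bid 30 instead: wins, pays 5, utility 24 - 5 = 19.
Since 19 > 0, bidding 30 is strictly better here, so truthful bidding is not dominant.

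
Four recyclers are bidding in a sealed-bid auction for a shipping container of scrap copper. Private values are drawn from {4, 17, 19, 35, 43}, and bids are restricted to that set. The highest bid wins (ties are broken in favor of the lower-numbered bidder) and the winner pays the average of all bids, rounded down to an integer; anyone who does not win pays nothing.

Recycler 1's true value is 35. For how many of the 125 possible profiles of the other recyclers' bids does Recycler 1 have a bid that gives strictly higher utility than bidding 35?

Others bid (4, 4, 4): truth gives 24; bid 4 gives 31 > 24. Violating.
Others bid (4, 4, 17): truth gives 20; bid 17 gives 25 > 20. Violating.
Others bid (4, 4, 19): truth gives 20; bid 19 gives 24 > 20. Violating.
Others bid (4, 4, 43): truth gives 0; bid 43 gives 12 > 0. Violating.
Others bid (4, 4, 35): truth gives 16; no alternative beats it.
Others bid (4, 17, 35): truth gives 13; no alternative beats it.
(Checking all 125 profiles: 69 have a profitable deviation, 56 do not.)

69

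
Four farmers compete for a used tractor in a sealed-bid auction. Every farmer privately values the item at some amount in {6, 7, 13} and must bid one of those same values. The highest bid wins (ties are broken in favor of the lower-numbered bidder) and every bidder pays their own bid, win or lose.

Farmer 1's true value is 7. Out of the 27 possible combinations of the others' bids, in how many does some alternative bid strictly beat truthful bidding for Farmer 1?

20

Others bid (6, 6, 6): truth gives 0; bid 6 gives 1 > 0. Violating.
Others bid (6, 6, 13): truth gives -7; bid 6 gives -6 > -7. Violating.
Others bid (6, 7, 13): truth gives -7; bid 6 gives -6 > -7. Violating.
Others bid (6, 13, 6): truth gives -7; bid 6 gives -6 > -7. Violating.
Others bid (6, 6, 7): truth gives 0; no alternative beats it.
Others bid (6, 7, 6): truth gives 0; no alternative beats it.
(Checking all 27 profiles: 20 have a profitable deviation, 7 do not.)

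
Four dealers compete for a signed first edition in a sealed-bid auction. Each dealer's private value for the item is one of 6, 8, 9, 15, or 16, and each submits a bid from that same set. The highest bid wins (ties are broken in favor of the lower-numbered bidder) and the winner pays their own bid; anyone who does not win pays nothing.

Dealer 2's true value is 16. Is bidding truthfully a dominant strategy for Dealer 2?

No

Consider the case where Dealer 1 bids 6, Dealer 3 bids 6 and Dealer 4 bids 6.
Truthful bid 16: wins, pays 16, utility 16 - 16 = 0.
Bid 8 instead: wins, pays 8, utility 16 - 8 = 8.
Since 8 > 0, bidding 8 is strictly better here, so truthful bidding is not dominant.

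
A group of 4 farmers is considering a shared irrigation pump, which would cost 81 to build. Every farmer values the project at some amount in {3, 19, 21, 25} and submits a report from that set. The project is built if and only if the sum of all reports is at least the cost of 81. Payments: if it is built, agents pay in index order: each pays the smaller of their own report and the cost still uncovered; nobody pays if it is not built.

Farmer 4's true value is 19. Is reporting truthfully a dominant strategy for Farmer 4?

Check each profile of the others' reports and compare truth against every alternative report.
Others report (25, 25, 25): truth gives 13, best alternative gives 13.
Others report (21, 25, 25): truth gives 9, best alternative gives 9.
Others report (25, 21, 25): truth gives 9, best alternative gives 9.
Others report (25, 25, 21): truth gives 9, best alternative gives 9.
Others report (19, 25, 25): truth gives 7, best alternative gives 7.
Others report (25, 19, 25): truth gives 7, best alternative gives 7.
(Remaining 58 profiles checked similarly; truth is weakly best in each.)
In every case the truthful report is at least as good as any alternative, so it is a dominant strategy.

Yes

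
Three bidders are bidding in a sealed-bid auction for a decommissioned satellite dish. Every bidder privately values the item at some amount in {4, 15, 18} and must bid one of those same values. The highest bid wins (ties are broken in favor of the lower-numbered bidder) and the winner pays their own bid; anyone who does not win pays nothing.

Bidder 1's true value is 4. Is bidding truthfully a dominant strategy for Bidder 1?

Check each profile of the others' bids and compare truth against every alternative bid.
Others bid (4, 4): truth gives 0, best alternative gives -11.
Others bid (4, 15): truth gives 0, best alternative gives -11.
Others bid (15, 4): truth gives 0, best alternative gives -11.
Others bid (15, 15): truth gives 0, best alternative gives -11.
Others bid (4, 18): truth gives 0, best alternative gives 0.
Others bid (15, 18): truth gives 0, best alternative gives 0.
(Remaining 3 profiles checked similarly; truth is weakly best in each.)
In every case the truthful bid is at least as good as any alternative, so it is a dominant strategy.

Yes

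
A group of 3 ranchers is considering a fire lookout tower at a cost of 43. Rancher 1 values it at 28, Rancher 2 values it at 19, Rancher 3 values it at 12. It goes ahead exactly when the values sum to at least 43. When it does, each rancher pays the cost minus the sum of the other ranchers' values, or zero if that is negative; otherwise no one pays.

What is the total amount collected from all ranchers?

15

Total value 59 ≥ cost 43, so it is built.
Rancher 1: others sum to 31; max(0, 43 - 31) = 12.
Rancher 2: others sum to 40; max(0, 43 - 40) = 3.
Rancher 3: others sum to 47; max(0, 43 - 47) = 0.
Total collected = 12 + 3 + 0 = 15.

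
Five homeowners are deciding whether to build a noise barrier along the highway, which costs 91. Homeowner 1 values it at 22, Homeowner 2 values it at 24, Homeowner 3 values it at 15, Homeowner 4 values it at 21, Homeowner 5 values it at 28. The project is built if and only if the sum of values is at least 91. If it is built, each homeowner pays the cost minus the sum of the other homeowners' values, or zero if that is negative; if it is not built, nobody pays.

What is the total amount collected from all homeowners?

Total value 110 ≥ cost 91, so it is built.
Homeowner 1: others sum to 88; max(0, 91 - 88) = 3.
Homeowner 2: others sum to 86; max(0, 91 - 86) = 5.
Homeowner 3: others sum to 95; max(0, 91 - 95) = 0.
Homeowner 4: others sum to 89; max(0, 91 - 89) = 2.
Homeowner 5: others sum to 82; max(0, 91 - 82) = 9.
Total collected = 3 + 5 + 0 + 2 + 9 = 19.

19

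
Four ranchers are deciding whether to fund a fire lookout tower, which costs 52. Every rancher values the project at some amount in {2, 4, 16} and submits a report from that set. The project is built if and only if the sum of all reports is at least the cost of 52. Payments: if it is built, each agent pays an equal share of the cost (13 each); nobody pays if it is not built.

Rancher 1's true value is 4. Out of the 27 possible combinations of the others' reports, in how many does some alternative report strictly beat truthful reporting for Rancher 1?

Others report (16, 16, 16): truth gives -9; report 2 gives 0 > -9. Violating.
Others report (2, 2, 2): truth gives 0; no alternative beats it.
Others report (2, 2, 4): truth gives 0; no alternative beats it.
(Checking all 27 profiles: 1 has a profitable deviation, 26 do not.)

1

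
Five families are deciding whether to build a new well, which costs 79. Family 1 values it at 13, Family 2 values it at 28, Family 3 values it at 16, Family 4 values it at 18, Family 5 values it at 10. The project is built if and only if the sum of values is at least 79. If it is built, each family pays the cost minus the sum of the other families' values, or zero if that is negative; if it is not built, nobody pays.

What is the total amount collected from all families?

55

Total value 85 ≥ cost 79, so it is built.
Family 1: others sum to 72; max(0, 79 - 72) = 7.
Family 2: others sum to 57; max(0, 79 - 57) = 22.
Family 3: others sum to 69; max(0, 79 - 69) = 10.
Family 4: others sum to 67; max(0, 79 - 67) = 12.
Family 5: others sum to 75; max(0, 79 - 75) = 4.
Total collected = 7 + 22 + 10 + 12 + 4 = 55.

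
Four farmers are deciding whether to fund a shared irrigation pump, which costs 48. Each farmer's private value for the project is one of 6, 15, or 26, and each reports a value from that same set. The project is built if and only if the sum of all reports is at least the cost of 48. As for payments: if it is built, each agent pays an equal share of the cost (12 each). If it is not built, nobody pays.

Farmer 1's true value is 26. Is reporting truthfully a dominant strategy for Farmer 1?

Yes

Check each profile of the others' reports and compare truth against every alternative report.
Others report (6, 6, 15): truth gives 14, best alternative gives 0.
Others report (6, 15, 6): truth gives 14, best alternative gives 0.
Others report (15, 6, 6): truth gives 14, best alternative gives 0.
Others report (6, 6, 26): truth gives 14, best alternative gives 14.
Others report (6, 15, 15): truth gives 14, best alternative gives 14.
Others report (6, 15, 26): truth gives 14, best alternative gives 14.
(Remaining 21 profiles checked similarly; truth is weakly best in each.)
In every case the truthful report is at least as good as any alternative, so it is a dominant strategy.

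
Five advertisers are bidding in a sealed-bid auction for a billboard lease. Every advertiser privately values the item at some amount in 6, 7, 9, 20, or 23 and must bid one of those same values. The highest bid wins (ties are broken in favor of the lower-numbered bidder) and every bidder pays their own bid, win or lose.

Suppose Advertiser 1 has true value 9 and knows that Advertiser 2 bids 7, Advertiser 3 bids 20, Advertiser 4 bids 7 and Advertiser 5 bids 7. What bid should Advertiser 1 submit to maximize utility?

6

Bid 6: loses but pays 6, utility -6.
Bid 7: loses but pays 7, utility -7.
Bid 9: loses but pays 9, utility -9.
Bid 20: wins, pays 20, utility 9 - 20 = -11.
Bid 23: wins, pays 23, utility 9 - 23 = -14.
The best choice is 6 with utility -6.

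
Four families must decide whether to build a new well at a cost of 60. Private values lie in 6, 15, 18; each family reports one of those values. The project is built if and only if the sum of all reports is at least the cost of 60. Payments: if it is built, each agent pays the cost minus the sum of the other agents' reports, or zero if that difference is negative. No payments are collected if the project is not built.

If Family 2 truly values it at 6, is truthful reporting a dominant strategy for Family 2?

Check each profile of the others' reports and compare truth against every alternative report.
Others report (15, 15, 15): truth gives 0, best alternative gives -9.
Others report (15, 15, 18): truth gives 0, best alternative gives -6.
Others report (15, 18, 15): truth gives 0, best alternative gives -6.
Others report (18, 15, 15): truth gives 0, best alternative gives -6.
Others report (15, 18, 18): truth gives 0, best alternative gives -3.
Others report (18, 15, 18): truth gives 0, best alternative gives -3.
(Remaining 21 profiles checked similarly; truth is weakly best in each.)
In every case the truthful report is at least as good as any alternative, so it is a dominant strategy.

Yes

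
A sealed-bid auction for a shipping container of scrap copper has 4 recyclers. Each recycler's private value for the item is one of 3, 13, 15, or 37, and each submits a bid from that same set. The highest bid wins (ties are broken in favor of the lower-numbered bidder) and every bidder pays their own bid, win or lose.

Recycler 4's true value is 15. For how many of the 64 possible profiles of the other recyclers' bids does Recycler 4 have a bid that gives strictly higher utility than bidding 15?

57

Others bid (3, 3, 3): truth gives 0; bid 13 gives 2 > 0. Violating.
Others bid (3, 3, 15): truth gives -15; bid 3 gives -3 > -15. Violating.
Others bid (3, 3, 37): truth gives -15; bid 3 gives -3 > -15. Violating.
Others bid (3, 13, 15): truth gives -15; bid 3 gives -3 > -15. Violating.
Others bid (3, 3, 13): truth gives 0; no alternative beats it.
Others bid (3, 13, 3): truth gives 0; no alternative beats it.
(Checking all 64 profiles: 57 have a profitable deviation, 7 do not.)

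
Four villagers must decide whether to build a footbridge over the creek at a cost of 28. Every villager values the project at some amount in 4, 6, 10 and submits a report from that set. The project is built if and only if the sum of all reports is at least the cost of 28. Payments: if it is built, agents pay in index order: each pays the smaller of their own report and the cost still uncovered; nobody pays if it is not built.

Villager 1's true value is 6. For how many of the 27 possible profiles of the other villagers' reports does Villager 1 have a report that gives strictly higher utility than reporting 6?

7

Others report (4, 10, 10): truth gives 0; report 4 gives 2 > 0. Violating.
Others report (6, 10, 10): truth gives 0; report 4 gives 2 > 0. Violating.
Others report (10, 4, 10): truth gives 0; report 4 gives 2 > 0. Violating.
Others report (10, 6, 10): truth gives 0; report 4 gives 2 > 0. Violating.
Others report (4, 4, 4): truth gives 0; no alternative beats it.
Others report (4, 4, 6): truth gives 0; no alternative beats it.
(Checking all 27 profiles: 7 have a profitable deviation, 20 do not.)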